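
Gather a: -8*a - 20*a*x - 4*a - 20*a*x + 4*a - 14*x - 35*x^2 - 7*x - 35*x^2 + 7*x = a*(-40*x - 8) - 70*x^2 - 14*x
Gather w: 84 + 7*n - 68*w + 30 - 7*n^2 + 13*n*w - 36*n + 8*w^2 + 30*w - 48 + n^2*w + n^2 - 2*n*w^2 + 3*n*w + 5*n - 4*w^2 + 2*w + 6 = -6*n^2 - 24*n + w^2*(4 - 2*n) + w*(n^2 + 16*n - 36) + 72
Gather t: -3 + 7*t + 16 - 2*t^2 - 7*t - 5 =8 - 2*t^2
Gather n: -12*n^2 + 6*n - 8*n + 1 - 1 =-12*n^2 - 2*n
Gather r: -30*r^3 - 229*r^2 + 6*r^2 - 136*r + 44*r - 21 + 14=-30*r^3 - 223*r^2 - 92*r - 7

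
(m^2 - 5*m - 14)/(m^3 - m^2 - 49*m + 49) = (m + 2)/(m^2 + 6*m - 7)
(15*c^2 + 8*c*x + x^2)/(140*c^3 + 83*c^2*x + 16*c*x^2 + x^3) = (3*c + x)/(28*c^2 + 11*c*x + x^2)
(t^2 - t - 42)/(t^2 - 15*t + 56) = (t + 6)/(t - 8)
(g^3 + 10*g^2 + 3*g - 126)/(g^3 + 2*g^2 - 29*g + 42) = (g + 6)/(g - 2)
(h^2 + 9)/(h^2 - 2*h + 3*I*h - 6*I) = (h - 3*I)/(h - 2)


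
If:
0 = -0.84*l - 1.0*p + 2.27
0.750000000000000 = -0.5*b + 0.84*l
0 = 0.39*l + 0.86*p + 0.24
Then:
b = 9.58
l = 6.60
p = -3.27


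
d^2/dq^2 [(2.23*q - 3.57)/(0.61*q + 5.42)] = (-2.22044604925031e-16*q - 17.402446)/(0.61*q + 5.42)^3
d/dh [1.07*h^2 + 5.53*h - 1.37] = 2.14*h + 5.53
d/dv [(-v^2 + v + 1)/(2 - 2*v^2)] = (v^2 + 1)/(2*(v^4 - 2*v^2 + 1))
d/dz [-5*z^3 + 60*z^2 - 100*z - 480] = -15*z^2 + 120*z - 100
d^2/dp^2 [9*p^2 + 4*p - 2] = 18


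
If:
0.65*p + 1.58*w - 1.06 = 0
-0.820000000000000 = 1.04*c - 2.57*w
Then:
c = 2.47115384615385*w - 0.788461538461538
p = 1.63076923076923 - 2.43076923076923*w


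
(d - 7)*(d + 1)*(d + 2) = d^3 - 4*d^2 - 19*d - 14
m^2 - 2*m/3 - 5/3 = (m - 5/3)*(m + 1)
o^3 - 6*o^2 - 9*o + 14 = (o - 7)*(o - 1)*(o + 2)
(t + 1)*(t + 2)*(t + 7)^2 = t^4 + 17*t^3 + 93*t^2 + 175*t + 98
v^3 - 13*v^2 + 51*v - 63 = (v - 7)*(v - 3)^2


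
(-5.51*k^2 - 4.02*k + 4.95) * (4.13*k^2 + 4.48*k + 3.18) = -22.7563*k^4 - 41.2874*k^3 - 15.0879*k^2 + 9.3924*k + 15.741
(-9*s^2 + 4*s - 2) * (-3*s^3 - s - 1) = 27*s^5 - 12*s^4 + 15*s^3 + 5*s^2 - 2*s + 2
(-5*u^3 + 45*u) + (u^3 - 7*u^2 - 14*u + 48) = -4*u^3 - 7*u^2 + 31*u + 48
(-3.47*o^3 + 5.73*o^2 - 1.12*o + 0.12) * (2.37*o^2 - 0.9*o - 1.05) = -8.2239*o^5 + 16.7031*o^4 - 4.1679*o^3 - 4.7241*o^2 + 1.068*o - 0.126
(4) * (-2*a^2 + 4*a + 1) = -8*a^2 + 16*a + 4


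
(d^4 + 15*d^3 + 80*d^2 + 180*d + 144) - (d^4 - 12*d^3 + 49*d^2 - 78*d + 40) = 27*d^3 + 31*d^2 + 258*d + 104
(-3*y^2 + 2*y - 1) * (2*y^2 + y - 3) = -6*y^4 + y^3 + 9*y^2 - 7*y + 3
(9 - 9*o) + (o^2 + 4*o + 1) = o^2 - 5*o + 10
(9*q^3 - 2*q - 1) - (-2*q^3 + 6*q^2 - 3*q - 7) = 11*q^3 - 6*q^2 + q + 6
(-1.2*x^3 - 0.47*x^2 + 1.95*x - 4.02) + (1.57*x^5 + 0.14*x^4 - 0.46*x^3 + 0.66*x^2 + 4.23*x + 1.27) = 1.57*x^5 + 0.14*x^4 - 1.66*x^3 + 0.19*x^2 + 6.18*x - 2.75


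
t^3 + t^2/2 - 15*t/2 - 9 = (t - 3)*(t + 3/2)*(t + 2)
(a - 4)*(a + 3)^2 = a^3 + 2*a^2 - 15*a - 36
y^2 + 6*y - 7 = (y - 1)*(y + 7)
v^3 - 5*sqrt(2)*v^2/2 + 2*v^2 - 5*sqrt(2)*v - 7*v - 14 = (v + 2)*(v - 7*sqrt(2)/2)*(v + sqrt(2))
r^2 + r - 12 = (r - 3)*(r + 4)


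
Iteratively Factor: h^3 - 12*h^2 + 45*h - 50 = (h - 2)*(h^2 - 10*h + 25) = (h - 5)*(h - 2)*(h - 5)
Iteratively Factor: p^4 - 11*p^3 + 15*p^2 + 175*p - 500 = (p - 5)*(p^3 - 6*p^2 - 15*p + 100) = (p - 5)*(p + 4)*(p^2 - 10*p + 25) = (p - 5)^2*(p + 4)*(p - 5)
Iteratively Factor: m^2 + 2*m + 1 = (m + 1)*(m + 1)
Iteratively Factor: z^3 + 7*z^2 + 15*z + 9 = (z + 3)*(z^2 + 4*z + 3) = (z + 1)*(z + 3)*(z + 3)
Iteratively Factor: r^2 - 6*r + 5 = (r - 1)*(r - 5)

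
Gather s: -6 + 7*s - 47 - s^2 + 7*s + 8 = -s^2 + 14*s - 45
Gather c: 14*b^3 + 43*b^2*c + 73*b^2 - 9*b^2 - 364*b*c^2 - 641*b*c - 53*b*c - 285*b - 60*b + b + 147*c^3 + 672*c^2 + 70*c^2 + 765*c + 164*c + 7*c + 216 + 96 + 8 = 14*b^3 + 64*b^2 - 344*b + 147*c^3 + c^2*(742 - 364*b) + c*(43*b^2 - 694*b + 936) + 320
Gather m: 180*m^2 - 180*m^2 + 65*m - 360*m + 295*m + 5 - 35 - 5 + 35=0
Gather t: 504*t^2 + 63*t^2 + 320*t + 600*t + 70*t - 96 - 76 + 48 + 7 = 567*t^2 + 990*t - 117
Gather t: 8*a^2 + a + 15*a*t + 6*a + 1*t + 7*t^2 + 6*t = 8*a^2 + 7*a + 7*t^2 + t*(15*a + 7)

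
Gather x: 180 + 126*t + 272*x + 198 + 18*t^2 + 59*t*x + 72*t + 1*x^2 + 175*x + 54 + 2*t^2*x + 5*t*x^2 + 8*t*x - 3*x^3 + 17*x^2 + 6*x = 18*t^2 + 198*t - 3*x^3 + x^2*(5*t + 18) + x*(2*t^2 + 67*t + 453) + 432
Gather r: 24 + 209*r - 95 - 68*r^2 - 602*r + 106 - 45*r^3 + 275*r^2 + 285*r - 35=-45*r^3 + 207*r^2 - 108*r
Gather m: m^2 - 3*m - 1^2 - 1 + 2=m^2 - 3*m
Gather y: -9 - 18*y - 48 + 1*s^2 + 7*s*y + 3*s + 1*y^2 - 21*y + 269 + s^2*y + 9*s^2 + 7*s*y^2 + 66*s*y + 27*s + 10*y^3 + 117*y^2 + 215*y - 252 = 10*s^2 + 30*s + 10*y^3 + y^2*(7*s + 118) + y*(s^2 + 73*s + 176) - 40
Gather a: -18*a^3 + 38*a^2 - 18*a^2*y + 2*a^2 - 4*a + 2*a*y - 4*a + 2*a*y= -18*a^3 + a^2*(40 - 18*y) + a*(4*y - 8)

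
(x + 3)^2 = x^2 + 6*x + 9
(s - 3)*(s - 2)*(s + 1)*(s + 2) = s^4 - 2*s^3 - 7*s^2 + 8*s + 12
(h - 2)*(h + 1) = h^2 - h - 2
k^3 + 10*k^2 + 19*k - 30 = (k - 1)*(k + 5)*(k + 6)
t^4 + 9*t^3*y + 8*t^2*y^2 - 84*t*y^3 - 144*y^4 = (t - 3*y)*(t + 2*y)*(t + 4*y)*(t + 6*y)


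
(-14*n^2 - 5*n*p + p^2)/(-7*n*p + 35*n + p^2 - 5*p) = (2*n + p)/(p - 5)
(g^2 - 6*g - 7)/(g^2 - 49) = (g + 1)/(g + 7)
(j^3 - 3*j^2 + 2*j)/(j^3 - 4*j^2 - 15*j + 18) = j*(j - 2)/(j^2 - 3*j - 18)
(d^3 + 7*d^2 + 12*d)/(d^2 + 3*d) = d + 4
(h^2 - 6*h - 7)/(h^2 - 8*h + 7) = (h + 1)/(h - 1)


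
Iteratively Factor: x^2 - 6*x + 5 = (x - 5)*(x - 1)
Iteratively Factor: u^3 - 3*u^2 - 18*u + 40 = (u - 5)*(u^2 + 2*u - 8) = (u - 5)*(u - 2)*(u + 4)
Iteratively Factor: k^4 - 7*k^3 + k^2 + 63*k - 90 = (k - 2)*(k^3 - 5*k^2 - 9*k + 45) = (k - 5)*(k - 2)*(k^2 - 9) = (k - 5)*(k - 2)*(k + 3)*(k - 3)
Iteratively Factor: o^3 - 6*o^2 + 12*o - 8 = (o - 2)*(o^2 - 4*o + 4) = (o - 2)^2*(o - 2)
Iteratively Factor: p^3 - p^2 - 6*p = (p - 3)*(p^2 + 2*p) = p*(p - 3)*(p + 2)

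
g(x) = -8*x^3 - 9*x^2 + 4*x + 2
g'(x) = -24*x^2 - 18*x + 4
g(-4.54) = 546.95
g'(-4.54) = -408.96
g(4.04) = -656.25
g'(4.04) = -460.44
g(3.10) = -310.42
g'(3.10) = -282.44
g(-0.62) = -2.03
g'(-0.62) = 5.93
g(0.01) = 2.04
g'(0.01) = 3.82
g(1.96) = -84.97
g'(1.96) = -123.48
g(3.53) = -447.92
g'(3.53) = -358.60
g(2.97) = -275.09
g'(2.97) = -261.16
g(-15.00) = 24917.00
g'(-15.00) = -5126.00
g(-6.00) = 1382.00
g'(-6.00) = -752.00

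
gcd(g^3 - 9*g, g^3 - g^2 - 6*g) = g^2 - 3*g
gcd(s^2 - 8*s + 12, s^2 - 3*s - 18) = s - 6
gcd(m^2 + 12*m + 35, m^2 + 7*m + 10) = m + 5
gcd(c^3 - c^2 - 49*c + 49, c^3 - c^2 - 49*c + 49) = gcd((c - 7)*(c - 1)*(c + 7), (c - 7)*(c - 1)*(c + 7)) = c^3 - c^2 - 49*c + 49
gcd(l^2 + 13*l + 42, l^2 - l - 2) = 1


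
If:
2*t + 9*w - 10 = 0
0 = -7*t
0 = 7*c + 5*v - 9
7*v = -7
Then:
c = 2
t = 0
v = -1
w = 10/9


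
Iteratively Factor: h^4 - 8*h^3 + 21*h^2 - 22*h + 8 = (h - 1)*(h^3 - 7*h^2 + 14*h - 8) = (h - 2)*(h - 1)*(h^2 - 5*h + 4) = (h - 2)*(h - 1)^2*(h - 4)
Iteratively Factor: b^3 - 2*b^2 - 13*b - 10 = (b - 5)*(b^2 + 3*b + 2) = (b - 5)*(b + 1)*(b + 2)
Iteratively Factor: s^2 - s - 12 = (s + 3)*(s - 4)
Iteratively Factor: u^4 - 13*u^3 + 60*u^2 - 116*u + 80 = (u - 4)*(u^3 - 9*u^2 + 24*u - 20) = (u - 4)*(u - 2)*(u^2 - 7*u + 10) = (u - 5)*(u - 4)*(u - 2)*(u - 2)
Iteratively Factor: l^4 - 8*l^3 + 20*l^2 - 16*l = (l - 2)*(l^3 - 6*l^2 + 8*l) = (l - 2)^2*(l^2 - 4*l) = l*(l - 2)^2*(l - 4)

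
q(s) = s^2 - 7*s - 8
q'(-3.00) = -13.00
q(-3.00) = 22.00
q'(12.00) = 17.00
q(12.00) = 52.00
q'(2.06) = -2.88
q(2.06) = -18.18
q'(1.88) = -3.24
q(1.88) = -17.63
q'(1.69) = -3.62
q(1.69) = -16.97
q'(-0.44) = -7.88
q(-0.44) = -4.73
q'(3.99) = 0.98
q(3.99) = -20.01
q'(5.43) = 3.86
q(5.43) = -16.53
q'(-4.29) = -15.58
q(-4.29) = 40.43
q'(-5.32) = -17.64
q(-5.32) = 57.54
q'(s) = 2*s - 7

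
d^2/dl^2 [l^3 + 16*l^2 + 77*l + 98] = 6*l + 32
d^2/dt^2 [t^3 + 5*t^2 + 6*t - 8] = 6*t + 10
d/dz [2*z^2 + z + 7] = 4*z + 1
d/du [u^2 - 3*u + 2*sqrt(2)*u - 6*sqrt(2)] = 2*u - 3 + 2*sqrt(2)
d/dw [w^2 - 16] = 2*w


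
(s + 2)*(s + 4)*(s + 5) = s^3 + 11*s^2 + 38*s + 40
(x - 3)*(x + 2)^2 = x^3 + x^2 - 8*x - 12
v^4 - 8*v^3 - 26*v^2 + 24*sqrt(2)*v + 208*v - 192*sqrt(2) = (v - 8)*(v - 3*sqrt(2))*(v - sqrt(2))*(v + 4*sqrt(2))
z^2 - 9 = (z - 3)*(z + 3)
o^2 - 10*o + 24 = (o - 6)*(o - 4)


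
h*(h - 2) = h^2 - 2*h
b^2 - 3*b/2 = b*(b - 3/2)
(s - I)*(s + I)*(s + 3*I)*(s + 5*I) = s^4 + 8*I*s^3 - 14*s^2 + 8*I*s - 15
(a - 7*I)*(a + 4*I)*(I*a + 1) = I*a^3 + 4*a^2 + 25*I*a + 28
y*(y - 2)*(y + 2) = y^3 - 4*y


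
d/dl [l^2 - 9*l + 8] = 2*l - 9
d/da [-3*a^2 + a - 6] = 1 - 6*a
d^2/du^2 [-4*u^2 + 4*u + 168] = -8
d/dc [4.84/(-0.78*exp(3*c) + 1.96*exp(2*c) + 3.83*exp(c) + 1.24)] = (11.3256*exp(2*c) - 18.9728*exp(c) - 18.5372)*exp(c)/(-0.78*exp(3*c) + 1.96*exp(2*c) + 3.83*exp(c) + 1.24)^2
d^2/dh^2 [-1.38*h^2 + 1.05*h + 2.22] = -2.76000000000000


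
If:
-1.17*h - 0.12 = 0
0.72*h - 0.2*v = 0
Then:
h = -0.10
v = -0.37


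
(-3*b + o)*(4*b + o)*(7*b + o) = -84*b^3 - 5*b^2*o + 8*b*o^2 + o^3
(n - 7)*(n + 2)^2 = n^3 - 3*n^2 - 24*n - 28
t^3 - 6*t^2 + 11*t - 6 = (t - 3)*(t - 2)*(t - 1)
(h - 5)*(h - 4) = h^2 - 9*h + 20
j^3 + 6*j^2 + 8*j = j*(j + 2)*(j + 4)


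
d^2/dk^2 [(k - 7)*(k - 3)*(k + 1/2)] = 6*k - 19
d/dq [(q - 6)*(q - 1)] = 2*q - 7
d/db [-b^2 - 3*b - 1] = -2*b - 3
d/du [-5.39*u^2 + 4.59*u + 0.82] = 4.59 - 10.78*u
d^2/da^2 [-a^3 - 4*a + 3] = -6*a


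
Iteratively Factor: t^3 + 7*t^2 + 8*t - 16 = (t + 4)*(t^2 + 3*t - 4) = (t - 1)*(t + 4)*(t + 4)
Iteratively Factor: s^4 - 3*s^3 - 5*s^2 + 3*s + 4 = (s - 1)*(s^3 - 2*s^2 - 7*s - 4) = (s - 4)*(s - 1)*(s^2 + 2*s + 1) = (s - 4)*(s - 1)*(s + 1)*(s + 1)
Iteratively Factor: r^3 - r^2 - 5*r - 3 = (r + 1)*(r^2 - 2*r - 3) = (r + 1)^2*(r - 3)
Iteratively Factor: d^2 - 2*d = (d)*(d - 2)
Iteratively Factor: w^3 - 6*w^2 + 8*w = (w)*(w^2 - 6*w + 8) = w*(w - 2)*(w - 4)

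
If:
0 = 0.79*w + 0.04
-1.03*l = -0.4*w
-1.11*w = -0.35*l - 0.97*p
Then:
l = -0.02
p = -0.05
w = -0.05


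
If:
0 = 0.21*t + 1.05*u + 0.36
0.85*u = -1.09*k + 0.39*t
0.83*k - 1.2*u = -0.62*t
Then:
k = 0.01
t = -0.49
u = -0.24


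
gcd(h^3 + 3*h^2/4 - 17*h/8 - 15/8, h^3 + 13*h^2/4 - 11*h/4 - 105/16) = h^2 - h/4 - 15/8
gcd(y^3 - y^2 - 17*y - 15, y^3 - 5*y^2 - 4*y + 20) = y - 5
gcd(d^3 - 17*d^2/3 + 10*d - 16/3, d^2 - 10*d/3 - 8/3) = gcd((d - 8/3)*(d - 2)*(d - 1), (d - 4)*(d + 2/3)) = 1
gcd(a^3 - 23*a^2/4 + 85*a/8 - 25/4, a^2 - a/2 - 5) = a - 5/2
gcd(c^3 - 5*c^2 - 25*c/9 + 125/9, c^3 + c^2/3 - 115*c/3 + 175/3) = c^2 - 20*c/3 + 25/3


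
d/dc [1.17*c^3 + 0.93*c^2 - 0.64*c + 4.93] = 3.51*c^2 + 1.86*c - 0.64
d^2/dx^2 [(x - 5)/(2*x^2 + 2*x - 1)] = 4*((4 - 3*x)*(2*x^2 + 2*x - 1) + 2*(x - 5)*(2*x + 1)^2)/(2*x^2 + 2*x - 1)^3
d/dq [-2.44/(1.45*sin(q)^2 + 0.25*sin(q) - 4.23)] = (7.076*sin(q) + 0.61)*cos(q)/(1.45*sin(q)^2 + 0.25*sin(q) - 4.23)^2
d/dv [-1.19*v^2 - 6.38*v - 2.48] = -2.38*v - 6.38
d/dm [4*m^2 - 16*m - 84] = 8*m - 16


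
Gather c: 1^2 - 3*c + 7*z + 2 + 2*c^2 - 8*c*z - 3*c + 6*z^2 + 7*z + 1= 2*c^2 + c*(-8*z - 6) + 6*z^2 + 14*z + 4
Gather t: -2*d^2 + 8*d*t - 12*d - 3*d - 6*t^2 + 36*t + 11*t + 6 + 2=-2*d^2 - 15*d - 6*t^2 + t*(8*d + 47) + 8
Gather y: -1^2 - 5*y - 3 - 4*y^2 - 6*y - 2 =-4*y^2 - 11*y - 6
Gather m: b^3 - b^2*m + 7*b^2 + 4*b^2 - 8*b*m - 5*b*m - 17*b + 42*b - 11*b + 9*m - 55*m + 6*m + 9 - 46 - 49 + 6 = b^3 + 11*b^2 + 14*b + m*(-b^2 - 13*b - 40) - 80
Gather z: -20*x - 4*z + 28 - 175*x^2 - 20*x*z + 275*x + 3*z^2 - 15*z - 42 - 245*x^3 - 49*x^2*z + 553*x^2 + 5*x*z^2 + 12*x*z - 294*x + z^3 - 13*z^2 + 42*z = -245*x^3 + 378*x^2 - 39*x + z^3 + z^2*(5*x - 10) + z*(-49*x^2 - 8*x + 23) - 14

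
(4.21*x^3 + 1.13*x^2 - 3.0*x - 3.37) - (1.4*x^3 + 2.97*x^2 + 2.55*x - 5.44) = 2.81*x^3 - 1.84*x^2 - 5.55*x + 2.07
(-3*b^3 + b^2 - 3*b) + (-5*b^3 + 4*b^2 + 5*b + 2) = -8*b^3 + 5*b^2 + 2*b + 2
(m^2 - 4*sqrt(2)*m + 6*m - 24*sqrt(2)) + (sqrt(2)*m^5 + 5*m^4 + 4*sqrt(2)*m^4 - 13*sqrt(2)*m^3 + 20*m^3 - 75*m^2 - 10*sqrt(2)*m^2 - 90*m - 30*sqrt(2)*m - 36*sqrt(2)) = sqrt(2)*m^5 + 5*m^4 + 4*sqrt(2)*m^4 - 13*sqrt(2)*m^3 + 20*m^3 - 74*m^2 - 10*sqrt(2)*m^2 - 84*m - 34*sqrt(2)*m - 60*sqrt(2)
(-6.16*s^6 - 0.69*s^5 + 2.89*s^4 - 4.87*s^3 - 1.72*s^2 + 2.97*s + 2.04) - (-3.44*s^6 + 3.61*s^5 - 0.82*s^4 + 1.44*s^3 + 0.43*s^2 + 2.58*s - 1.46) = -2.72*s^6 - 4.3*s^5 + 3.71*s^4 - 6.31*s^3 - 2.15*s^2 + 0.39*s + 3.5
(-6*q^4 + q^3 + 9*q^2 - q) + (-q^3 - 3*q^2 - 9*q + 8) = -6*q^4 + 6*q^2 - 10*q + 8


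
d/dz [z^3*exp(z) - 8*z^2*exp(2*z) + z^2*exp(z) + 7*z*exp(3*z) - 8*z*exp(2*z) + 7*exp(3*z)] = (z^3 - 16*z^2*exp(z) + 4*z^2 + 21*z*exp(2*z) - 32*z*exp(z) + 2*z + 28*exp(2*z) - 8*exp(z))*exp(z)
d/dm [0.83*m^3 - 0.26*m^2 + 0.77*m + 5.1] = 2.49*m^2 - 0.52*m + 0.77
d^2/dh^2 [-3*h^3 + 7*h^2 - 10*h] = 14 - 18*h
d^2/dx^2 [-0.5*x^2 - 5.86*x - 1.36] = -1.00000000000000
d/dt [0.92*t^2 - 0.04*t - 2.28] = 1.84*t - 0.04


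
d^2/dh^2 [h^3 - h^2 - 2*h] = 6*h - 2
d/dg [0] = 0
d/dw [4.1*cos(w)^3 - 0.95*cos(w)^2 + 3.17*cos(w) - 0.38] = (-12.3*cos(w)^2 + 1.9*cos(w) - 3.17)*sin(w)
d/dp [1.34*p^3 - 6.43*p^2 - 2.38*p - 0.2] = 4.02*p^2 - 12.86*p - 2.38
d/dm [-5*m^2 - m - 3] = -10*m - 1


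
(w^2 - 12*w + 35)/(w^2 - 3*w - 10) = (w - 7)/(w + 2)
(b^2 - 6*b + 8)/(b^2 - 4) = (b - 4)/(b + 2)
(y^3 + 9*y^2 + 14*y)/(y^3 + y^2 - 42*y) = (y + 2)/(y - 6)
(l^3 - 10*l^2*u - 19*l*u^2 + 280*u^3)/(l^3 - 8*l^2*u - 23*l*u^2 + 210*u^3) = (-l + 8*u)/(-l + 6*u)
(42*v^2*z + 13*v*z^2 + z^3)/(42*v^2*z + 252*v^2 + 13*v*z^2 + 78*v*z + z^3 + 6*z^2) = z/(z + 6)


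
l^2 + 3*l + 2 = (l + 1)*(l + 2)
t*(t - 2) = t^2 - 2*t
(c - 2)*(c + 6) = c^2 + 4*c - 12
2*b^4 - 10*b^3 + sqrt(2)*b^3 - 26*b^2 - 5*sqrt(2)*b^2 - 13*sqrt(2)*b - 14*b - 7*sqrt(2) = (b - 7)*(b + 1)*(sqrt(2)*b + 1)*(sqrt(2)*b + sqrt(2))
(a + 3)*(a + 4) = a^2 + 7*a + 12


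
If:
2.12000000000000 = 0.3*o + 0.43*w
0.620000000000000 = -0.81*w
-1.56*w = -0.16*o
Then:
No Solution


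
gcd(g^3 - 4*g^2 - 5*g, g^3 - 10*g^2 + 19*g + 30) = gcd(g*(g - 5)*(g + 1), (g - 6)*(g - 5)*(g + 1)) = g^2 - 4*g - 5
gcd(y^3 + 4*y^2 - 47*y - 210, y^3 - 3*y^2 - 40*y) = y + 5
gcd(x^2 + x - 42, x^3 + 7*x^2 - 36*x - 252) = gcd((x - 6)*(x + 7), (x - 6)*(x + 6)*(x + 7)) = x^2 + x - 42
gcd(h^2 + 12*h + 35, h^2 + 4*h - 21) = h + 7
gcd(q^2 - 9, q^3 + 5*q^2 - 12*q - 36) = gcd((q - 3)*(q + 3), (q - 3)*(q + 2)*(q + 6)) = q - 3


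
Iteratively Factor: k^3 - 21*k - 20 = (k + 1)*(k^2 - k - 20) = (k - 5)*(k + 1)*(k + 4)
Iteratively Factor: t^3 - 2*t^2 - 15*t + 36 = (t - 3)*(t^2 + t - 12) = (t - 3)^2*(t + 4)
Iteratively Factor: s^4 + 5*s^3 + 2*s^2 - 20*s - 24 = (s + 2)*(s^3 + 3*s^2 - 4*s - 12) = (s + 2)*(s + 3)*(s^2 - 4) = (s + 2)^2*(s + 3)*(s - 2)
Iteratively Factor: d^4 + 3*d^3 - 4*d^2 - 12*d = (d)*(d^3 + 3*d^2 - 4*d - 12) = d*(d - 2)*(d^2 + 5*d + 6) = d*(d - 2)*(d + 2)*(d + 3)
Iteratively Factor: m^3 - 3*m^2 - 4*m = (m)*(m^2 - 3*m - 4) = m*(m - 4)*(m + 1)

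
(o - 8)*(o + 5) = o^2 - 3*o - 40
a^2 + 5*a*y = a*(a + 5*y)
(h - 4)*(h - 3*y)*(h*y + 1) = h^3*y - 3*h^2*y^2 - 4*h^2*y + h^2 + 12*h*y^2 - 3*h*y - 4*h + 12*y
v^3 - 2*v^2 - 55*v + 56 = (v - 8)*(v - 1)*(v + 7)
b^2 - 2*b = b*(b - 2)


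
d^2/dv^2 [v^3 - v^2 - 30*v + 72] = 6*v - 2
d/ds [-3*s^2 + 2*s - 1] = 2 - 6*s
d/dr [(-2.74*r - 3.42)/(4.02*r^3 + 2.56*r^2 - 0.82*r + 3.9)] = (22.0296*r^3 + 48.2596*r^2 + 17.5104*r - 13.4904)/(16.1604*r^6 + 20.5824*r^5 - 0.0391999999999983*r^4 + 27.1576*r^3 + 20.6404*r^2 - 6.396*r + 15.21)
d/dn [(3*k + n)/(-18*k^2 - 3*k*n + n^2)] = -1/(36*k^2 - 12*k*n + n^2)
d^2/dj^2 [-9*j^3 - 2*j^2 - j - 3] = -54*j - 4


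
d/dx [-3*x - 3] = -3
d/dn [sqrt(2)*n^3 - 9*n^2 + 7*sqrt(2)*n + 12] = 3*sqrt(2)*n^2 - 18*n + 7*sqrt(2)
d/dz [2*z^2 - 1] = 4*z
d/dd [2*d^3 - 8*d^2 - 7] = 2*d*(3*d - 8)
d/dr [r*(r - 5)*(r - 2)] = 3*r^2 - 14*r + 10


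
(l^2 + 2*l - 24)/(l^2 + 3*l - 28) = (l + 6)/(l + 7)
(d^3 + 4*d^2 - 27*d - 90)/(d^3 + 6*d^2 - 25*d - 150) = (d + 3)/(d + 5)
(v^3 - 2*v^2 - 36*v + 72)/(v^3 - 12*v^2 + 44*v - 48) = (v + 6)/(v - 4)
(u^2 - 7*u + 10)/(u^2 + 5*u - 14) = (u - 5)/(u + 7)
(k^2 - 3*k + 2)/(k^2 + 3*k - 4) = (k - 2)/(k + 4)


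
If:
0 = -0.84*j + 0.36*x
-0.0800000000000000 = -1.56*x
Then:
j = 0.02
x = 0.05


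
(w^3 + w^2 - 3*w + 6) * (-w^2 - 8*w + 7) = -w^5 - 9*w^4 + 2*w^3 + 25*w^2 - 69*w + 42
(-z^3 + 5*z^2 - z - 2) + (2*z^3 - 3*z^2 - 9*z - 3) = z^3 + 2*z^2 - 10*z - 5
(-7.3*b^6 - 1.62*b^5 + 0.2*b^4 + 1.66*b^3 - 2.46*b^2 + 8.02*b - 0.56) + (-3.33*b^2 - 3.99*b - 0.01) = -7.3*b^6 - 1.62*b^5 + 0.2*b^4 + 1.66*b^3 - 5.79*b^2 + 4.03*b - 0.57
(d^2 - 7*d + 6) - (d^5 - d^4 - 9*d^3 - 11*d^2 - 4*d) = -d^5 + d^4 + 9*d^3 + 12*d^2 - 3*d + 6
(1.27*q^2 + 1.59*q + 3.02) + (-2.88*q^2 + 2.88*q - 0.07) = -1.61*q^2 + 4.47*q + 2.95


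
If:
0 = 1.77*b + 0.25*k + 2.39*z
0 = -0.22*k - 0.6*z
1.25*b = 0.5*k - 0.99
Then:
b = 6.07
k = 17.17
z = -6.29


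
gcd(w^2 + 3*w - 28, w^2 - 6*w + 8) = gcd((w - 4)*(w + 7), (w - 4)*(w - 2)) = w - 4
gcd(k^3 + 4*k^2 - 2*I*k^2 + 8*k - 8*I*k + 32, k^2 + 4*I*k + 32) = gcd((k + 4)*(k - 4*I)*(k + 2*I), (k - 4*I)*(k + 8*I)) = k - 4*I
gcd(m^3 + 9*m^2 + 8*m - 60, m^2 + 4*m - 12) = m^2 + 4*m - 12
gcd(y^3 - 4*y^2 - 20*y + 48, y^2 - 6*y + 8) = y - 2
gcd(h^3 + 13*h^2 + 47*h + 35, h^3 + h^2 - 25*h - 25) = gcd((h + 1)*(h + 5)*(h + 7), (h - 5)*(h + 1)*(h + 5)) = h^2 + 6*h + 5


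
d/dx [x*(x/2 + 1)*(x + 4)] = 3*x^2/2 + 6*x + 4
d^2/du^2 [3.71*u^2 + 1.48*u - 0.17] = 7.42000000000000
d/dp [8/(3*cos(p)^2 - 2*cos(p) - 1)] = 16*(3*cos(p) - 1)*sin(p)/(-3*cos(p)^2 + 2*cos(p) + 1)^2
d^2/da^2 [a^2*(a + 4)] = 6*a + 8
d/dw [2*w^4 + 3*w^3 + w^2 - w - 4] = 8*w^3 + 9*w^2 + 2*w - 1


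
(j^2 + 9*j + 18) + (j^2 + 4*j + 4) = 2*j^2 + 13*j + 22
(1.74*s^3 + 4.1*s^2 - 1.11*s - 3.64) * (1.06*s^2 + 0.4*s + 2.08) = 1.8444*s^5 + 5.042*s^4 + 4.0826*s^3 + 4.2256*s^2 - 3.7648*s - 7.5712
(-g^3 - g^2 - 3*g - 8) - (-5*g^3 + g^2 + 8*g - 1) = 4*g^3 - 2*g^2 - 11*g - 7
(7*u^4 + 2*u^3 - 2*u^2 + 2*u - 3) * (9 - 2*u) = -14*u^5 + 59*u^4 + 22*u^3 - 22*u^2 + 24*u - 27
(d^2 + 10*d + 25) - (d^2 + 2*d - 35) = 8*d + 60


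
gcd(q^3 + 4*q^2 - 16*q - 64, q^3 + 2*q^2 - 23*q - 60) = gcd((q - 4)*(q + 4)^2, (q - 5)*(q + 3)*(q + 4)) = q + 4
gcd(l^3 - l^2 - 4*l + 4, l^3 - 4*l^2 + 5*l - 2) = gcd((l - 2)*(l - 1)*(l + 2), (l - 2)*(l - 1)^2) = l^2 - 3*l + 2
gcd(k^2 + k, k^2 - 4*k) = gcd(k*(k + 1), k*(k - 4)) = k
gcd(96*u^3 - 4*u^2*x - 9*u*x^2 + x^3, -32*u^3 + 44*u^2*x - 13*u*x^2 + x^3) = 32*u^2 - 12*u*x + x^2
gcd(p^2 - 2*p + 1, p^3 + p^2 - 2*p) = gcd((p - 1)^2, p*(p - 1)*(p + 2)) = p - 1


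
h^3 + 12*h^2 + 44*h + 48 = (h + 2)*(h + 4)*(h + 6)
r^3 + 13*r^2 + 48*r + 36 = (r + 1)*(r + 6)^2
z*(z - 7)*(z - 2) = z^3 - 9*z^2 + 14*z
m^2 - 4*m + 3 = (m - 3)*(m - 1)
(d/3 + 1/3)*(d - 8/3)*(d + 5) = d^3/3 + 10*d^2/9 - 11*d/3 - 40/9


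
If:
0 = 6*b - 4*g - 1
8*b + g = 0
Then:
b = 1/38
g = -4/19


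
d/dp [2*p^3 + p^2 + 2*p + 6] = 6*p^2 + 2*p + 2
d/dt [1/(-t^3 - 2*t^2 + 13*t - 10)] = (3*t^2 + 4*t - 13)/(t^3 + 2*t^2 - 13*t + 10)^2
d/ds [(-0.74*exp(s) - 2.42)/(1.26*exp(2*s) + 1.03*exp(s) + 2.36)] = (0.9324*exp(2*s) + 6.0984*exp(s) + 0.7462)*exp(s)/(1.5876*exp(4*s) + 2.5956*exp(3*s) + 7.0081*exp(2*s) + 4.8616*exp(s) + 5.5696)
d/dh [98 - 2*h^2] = -4*h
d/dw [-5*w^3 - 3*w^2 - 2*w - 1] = -15*w^2 - 6*w - 2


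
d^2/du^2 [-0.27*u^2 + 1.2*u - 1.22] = -0.540000000000000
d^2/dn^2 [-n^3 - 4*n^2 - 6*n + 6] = -6*n - 8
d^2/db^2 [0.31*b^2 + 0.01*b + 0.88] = 0.620000000000000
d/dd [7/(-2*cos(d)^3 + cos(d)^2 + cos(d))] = 7*(-6*cos(d)^2 + 2*cos(d) + 1)*sin(d)/((cos(d) - cos(2*d))^2*cos(d)^2)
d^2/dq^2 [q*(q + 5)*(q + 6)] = 6*q + 22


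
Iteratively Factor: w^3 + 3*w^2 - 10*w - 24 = (w + 4)*(w^2 - w - 6) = (w + 2)*(w + 4)*(w - 3)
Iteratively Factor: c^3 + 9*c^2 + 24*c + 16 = (c + 4)*(c^2 + 5*c + 4) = (c + 4)^2*(c + 1)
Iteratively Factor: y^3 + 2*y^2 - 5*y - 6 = (y - 2)*(y^2 + 4*y + 3) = (y - 2)*(y + 3)*(y + 1)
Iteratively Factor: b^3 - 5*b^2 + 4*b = (b)*(b^2 - 5*b + 4) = b*(b - 4)*(b - 1)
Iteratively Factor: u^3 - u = (u + 1)*(u^2 - u) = (u - 1)*(u + 1)*(u)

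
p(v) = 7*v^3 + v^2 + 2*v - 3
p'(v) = 21*v^2 + 2*v + 2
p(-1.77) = -42.22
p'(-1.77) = 64.25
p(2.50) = 117.62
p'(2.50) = 138.25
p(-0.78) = -7.27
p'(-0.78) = 13.22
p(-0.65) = -5.80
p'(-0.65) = 9.57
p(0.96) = 6.03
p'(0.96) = 23.27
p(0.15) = -2.65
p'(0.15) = 2.77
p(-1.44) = -24.71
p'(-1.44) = 42.67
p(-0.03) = -3.06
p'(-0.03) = 1.96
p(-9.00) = -5043.00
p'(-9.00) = 1685.00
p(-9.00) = -5043.00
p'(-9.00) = 1685.00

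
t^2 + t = t*(t + 1)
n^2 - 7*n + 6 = (n - 6)*(n - 1)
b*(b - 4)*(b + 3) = b^3 - b^2 - 12*b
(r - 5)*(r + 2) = r^2 - 3*r - 10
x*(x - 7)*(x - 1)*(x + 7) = x^4 - x^3 - 49*x^2 + 49*x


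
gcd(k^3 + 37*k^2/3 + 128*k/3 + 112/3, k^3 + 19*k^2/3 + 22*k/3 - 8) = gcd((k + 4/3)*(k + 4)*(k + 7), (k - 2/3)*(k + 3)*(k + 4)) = k + 4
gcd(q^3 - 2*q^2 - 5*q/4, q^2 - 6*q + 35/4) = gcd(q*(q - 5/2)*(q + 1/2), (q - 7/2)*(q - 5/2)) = q - 5/2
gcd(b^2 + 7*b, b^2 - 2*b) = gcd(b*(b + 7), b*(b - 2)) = b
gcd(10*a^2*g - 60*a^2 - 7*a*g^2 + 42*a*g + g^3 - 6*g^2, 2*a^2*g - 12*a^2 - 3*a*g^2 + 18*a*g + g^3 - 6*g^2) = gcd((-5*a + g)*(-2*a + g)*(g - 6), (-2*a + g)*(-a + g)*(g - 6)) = 2*a*g - 12*a - g^2 + 6*g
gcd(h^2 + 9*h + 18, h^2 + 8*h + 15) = h + 3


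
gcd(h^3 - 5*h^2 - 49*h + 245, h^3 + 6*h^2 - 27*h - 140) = h^2 + 2*h - 35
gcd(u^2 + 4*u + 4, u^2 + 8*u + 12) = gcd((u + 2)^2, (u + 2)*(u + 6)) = u + 2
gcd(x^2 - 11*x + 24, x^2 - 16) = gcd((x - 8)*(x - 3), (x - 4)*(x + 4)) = 1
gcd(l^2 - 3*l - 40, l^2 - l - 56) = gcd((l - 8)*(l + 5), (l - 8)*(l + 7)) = l - 8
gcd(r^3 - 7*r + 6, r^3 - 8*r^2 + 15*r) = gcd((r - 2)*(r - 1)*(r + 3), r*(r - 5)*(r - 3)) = 1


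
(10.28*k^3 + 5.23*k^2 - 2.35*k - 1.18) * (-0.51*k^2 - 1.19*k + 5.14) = -5.2428*k^5 - 14.9005*k^4 + 47.814*k^3 + 30.2805*k^2 - 10.6748*k - 6.0652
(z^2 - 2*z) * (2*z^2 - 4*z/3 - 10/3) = 2*z^4 - 16*z^3/3 - 2*z^2/3 + 20*z/3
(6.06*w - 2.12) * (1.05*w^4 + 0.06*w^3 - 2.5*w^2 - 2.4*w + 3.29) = 6.363*w^5 - 1.8624*w^4 - 15.2772*w^3 - 9.244*w^2 + 25.0254*w - 6.9748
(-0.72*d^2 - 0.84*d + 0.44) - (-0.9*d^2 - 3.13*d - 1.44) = 0.18*d^2 + 2.29*d + 1.88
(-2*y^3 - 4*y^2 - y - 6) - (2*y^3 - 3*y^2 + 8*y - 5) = -4*y^3 - y^2 - 9*y - 1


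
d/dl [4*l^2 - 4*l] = 8*l - 4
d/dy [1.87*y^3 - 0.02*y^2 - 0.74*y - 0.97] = 5.61*y^2 - 0.04*y - 0.74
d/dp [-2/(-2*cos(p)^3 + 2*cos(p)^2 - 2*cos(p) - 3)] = 4*(3*cos(p)^2 - 2*cos(p) + 1)*sin(p)/(-7*cos(p)/2 + cos(2*p) - cos(3*p)/2 - 2)^2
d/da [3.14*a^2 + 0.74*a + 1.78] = 6.28*a + 0.74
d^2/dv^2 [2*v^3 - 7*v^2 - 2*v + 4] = 12*v - 14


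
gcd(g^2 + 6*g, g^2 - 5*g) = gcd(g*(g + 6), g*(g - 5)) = g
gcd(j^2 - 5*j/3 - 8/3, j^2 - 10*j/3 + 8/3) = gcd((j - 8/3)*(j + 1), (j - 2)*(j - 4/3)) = 1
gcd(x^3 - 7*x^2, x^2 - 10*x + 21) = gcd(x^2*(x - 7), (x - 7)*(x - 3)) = x - 7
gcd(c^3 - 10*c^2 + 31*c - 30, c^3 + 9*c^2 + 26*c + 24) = 1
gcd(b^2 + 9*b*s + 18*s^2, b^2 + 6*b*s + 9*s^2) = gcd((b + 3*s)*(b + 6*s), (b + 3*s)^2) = b + 3*s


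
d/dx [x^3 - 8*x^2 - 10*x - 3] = 3*x^2 - 16*x - 10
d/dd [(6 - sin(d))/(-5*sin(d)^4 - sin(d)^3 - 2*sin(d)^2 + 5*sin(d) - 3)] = (-15*sin(d)^4 + 118*sin(d)^3 + 16*sin(d)^2 + 24*sin(d) - 27)*cos(d)/(5*sin(d)^4 + sin(d)^3 + 2*sin(d)^2 - 5*sin(d) + 3)^2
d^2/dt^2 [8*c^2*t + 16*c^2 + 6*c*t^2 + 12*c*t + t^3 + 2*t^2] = 12*c + 6*t + 4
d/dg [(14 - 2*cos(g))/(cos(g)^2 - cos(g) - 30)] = 2*(sin(g)^2 + 14*cos(g) - 38)*sin(g)/(sin(g)^2 + cos(g) + 29)^2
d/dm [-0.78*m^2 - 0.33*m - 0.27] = -1.56*m - 0.33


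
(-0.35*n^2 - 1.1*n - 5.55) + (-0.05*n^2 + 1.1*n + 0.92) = -0.4*n^2 - 4.63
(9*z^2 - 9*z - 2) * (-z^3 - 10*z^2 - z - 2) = -9*z^5 - 81*z^4 + 83*z^3 + 11*z^2 + 20*z + 4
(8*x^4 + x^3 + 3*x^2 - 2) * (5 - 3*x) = -24*x^5 + 37*x^4 - 4*x^3 + 15*x^2 + 6*x - 10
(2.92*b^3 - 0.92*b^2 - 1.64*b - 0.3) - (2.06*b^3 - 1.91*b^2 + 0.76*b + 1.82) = 0.86*b^3 + 0.99*b^2 - 2.4*b - 2.12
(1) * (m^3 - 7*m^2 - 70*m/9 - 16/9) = m^3 - 7*m^2 - 70*m/9 - 16/9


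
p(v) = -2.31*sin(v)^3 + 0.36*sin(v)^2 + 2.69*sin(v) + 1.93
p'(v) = -6.93*sin(v)^2*cos(v) + 0.72*sin(v)*cos(v) + 2.69*cos(v)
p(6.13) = 1.54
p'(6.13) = 2.39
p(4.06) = 1.18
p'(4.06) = 1.37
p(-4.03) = 3.15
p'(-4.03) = 0.58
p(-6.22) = 2.10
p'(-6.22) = 2.70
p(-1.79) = 1.80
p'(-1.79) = 1.00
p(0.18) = 2.41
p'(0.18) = 2.55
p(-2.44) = 0.96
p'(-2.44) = 0.51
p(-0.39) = 1.09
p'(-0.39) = 1.31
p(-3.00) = 1.56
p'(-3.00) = -2.43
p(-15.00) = 0.97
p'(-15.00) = 0.54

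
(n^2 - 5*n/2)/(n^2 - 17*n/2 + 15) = n/(n - 6)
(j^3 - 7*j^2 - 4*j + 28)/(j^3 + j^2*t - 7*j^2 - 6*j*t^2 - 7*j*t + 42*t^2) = (4 - j^2)/(-j^2 - j*t + 6*t^2)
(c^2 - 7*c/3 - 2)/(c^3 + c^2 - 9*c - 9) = (c + 2/3)/(c^2 + 4*c + 3)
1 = 1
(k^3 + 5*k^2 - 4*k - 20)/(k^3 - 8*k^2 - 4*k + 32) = (k + 5)/(k - 8)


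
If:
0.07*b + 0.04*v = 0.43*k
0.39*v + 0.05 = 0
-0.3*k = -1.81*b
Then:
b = -0.00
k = -0.01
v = -0.13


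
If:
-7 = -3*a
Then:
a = 7/3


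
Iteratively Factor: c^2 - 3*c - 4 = (c + 1)*(c - 4)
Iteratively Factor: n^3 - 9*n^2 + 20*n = (n)*(n^2 - 9*n + 20) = n*(n - 5)*(n - 4)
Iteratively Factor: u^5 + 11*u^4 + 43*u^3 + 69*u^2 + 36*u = (u + 1)*(u^4 + 10*u^3 + 33*u^2 + 36*u) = (u + 1)*(u + 4)*(u^3 + 6*u^2 + 9*u) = (u + 1)*(u + 3)*(u + 4)*(u^2 + 3*u) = (u + 1)*(u + 3)^2*(u + 4)*(u)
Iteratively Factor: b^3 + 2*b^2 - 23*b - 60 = (b + 3)*(b^2 - b - 20) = (b - 5)*(b + 3)*(b + 4)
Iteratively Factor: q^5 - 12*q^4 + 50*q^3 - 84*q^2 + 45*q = (q - 1)*(q^4 - 11*q^3 + 39*q^2 - 45*q) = (q - 3)*(q - 1)*(q^3 - 8*q^2 + 15*q) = (q - 3)^2*(q - 1)*(q^2 - 5*q) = q*(q - 3)^2*(q - 1)*(q - 5)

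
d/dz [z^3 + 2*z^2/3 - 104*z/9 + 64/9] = 3*z^2 + 4*z/3 - 104/9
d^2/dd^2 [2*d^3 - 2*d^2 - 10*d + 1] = 12*d - 4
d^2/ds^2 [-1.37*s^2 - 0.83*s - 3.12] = -2.74000000000000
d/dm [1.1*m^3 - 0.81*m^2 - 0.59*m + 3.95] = 3.3*m^2 - 1.62*m - 0.59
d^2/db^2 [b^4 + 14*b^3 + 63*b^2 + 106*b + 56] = 12*b^2 + 84*b + 126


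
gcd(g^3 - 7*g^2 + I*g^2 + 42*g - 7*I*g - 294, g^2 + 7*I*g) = g + 7*I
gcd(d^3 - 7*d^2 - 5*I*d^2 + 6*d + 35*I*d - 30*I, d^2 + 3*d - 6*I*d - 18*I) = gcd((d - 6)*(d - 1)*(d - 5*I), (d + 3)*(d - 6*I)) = 1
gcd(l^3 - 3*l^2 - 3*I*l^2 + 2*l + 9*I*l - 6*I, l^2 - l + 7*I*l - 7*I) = l - 1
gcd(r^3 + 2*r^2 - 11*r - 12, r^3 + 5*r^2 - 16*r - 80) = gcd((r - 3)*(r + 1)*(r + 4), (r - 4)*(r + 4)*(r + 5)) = r + 4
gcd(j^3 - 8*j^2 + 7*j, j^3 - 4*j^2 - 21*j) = j^2 - 7*j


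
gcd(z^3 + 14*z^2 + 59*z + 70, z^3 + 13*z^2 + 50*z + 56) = z^2 + 9*z + 14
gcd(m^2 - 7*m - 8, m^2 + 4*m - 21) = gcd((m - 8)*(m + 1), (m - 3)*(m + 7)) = 1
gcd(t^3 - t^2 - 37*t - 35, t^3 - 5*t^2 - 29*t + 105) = t^2 - 2*t - 35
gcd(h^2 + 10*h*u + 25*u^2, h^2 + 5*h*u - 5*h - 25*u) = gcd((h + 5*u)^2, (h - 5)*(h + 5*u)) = h + 5*u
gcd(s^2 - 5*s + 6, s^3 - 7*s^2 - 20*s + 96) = s - 3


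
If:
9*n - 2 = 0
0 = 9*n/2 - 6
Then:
No Solution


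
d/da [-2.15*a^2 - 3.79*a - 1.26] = -4.3*a - 3.79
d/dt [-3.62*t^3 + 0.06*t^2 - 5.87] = t*(0.12 - 10.86*t)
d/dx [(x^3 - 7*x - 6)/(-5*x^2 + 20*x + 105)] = (-x^4 + 8*x^3 + 56*x^2 - 12*x - 123)/(5*(x^4 - 8*x^3 - 26*x^2 + 168*x + 441))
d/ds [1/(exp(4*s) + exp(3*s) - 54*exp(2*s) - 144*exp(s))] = (-4*exp(3*s) - 3*exp(2*s) + 108*exp(s) + 144)*exp(-s)/(exp(3*s) + exp(2*s) - 54*exp(s) - 144)^2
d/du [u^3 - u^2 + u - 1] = 3*u^2 - 2*u + 1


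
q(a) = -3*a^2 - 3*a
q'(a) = -6*a - 3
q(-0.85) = 0.38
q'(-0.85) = 2.10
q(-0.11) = 0.29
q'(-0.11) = -2.34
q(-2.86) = -15.96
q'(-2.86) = 14.16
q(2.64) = -28.83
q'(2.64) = -18.84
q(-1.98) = -5.82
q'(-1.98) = 8.88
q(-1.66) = -3.29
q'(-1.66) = 6.96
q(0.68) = -3.43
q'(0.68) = -7.08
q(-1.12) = -0.40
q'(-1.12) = 3.72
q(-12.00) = -396.00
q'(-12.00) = 69.00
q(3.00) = -36.00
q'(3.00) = -21.00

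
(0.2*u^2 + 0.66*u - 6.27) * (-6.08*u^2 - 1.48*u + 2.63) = -1.216*u^4 - 4.3088*u^3 + 37.6708*u^2 + 11.0154*u - 16.4901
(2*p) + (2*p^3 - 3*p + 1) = 2*p^3 - p + 1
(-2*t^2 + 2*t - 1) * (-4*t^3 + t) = 8*t^5 - 8*t^4 + 2*t^3 + 2*t^2 - t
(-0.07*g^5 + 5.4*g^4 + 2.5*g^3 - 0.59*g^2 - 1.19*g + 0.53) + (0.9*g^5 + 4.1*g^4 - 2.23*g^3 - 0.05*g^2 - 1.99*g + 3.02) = 0.83*g^5 + 9.5*g^4 + 0.27*g^3 - 0.64*g^2 - 3.18*g + 3.55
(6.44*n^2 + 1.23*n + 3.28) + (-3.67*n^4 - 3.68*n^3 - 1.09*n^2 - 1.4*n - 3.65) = -3.67*n^4 - 3.68*n^3 + 5.35*n^2 - 0.17*n - 0.37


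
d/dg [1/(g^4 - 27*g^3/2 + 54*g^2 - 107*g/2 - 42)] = 2*(-8*g^3 + 81*g^2 - 216*g + 107)/(-2*g^4 + 27*g^3 - 108*g^2 + 107*g + 84)^2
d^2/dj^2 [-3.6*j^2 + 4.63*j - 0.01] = -7.20000000000000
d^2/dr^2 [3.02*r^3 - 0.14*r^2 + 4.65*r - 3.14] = 18.12*r - 0.28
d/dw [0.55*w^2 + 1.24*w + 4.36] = 1.1*w + 1.24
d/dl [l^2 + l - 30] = 2*l + 1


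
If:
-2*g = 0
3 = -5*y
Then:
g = 0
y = -3/5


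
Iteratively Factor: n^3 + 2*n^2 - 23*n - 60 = (n + 3)*(n^2 - n - 20) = (n - 5)*(n + 3)*(n + 4)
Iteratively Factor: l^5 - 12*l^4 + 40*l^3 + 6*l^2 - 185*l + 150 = (l - 5)*(l^4 - 7*l^3 + 5*l^2 + 31*l - 30) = (l - 5)*(l - 3)*(l^3 - 4*l^2 - 7*l + 10) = (l - 5)*(l - 3)*(l - 1)*(l^2 - 3*l - 10) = (l - 5)*(l - 3)*(l - 1)*(l + 2)*(l - 5)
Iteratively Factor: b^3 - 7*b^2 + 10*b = (b - 2)*(b^2 - 5*b) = b*(b - 2)*(b - 5)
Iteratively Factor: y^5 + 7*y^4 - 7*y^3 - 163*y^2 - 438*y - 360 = (y - 5)*(y^4 + 12*y^3 + 53*y^2 + 102*y + 72) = (y - 5)*(y + 4)*(y^3 + 8*y^2 + 21*y + 18) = (y - 5)*(y + 2)*(y + 4)*(y^2 + 6*y + 9) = (y - 5)*(y + 2)*(y + 3)*(y + 4)*(y + 3)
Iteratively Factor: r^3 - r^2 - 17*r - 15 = (r + 1)*(r^2 - 2*r - 15) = (r + 1)*(r + 3)*(r - 5)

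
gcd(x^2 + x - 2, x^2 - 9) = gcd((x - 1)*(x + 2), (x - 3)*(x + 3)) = 1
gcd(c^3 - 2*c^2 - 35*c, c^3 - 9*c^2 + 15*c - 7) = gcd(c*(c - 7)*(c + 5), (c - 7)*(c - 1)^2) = c - 7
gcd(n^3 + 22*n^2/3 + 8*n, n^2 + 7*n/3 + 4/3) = n + 4/3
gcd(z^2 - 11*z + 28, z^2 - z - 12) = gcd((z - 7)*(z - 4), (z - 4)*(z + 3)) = z - 4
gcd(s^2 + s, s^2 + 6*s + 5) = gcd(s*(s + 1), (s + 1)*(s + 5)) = s + 1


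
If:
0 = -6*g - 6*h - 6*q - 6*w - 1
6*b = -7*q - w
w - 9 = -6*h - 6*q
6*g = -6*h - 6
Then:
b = w - 35/36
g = -5*w/6 - 5/3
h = 5*w/6 + 2/3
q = 5/6 - w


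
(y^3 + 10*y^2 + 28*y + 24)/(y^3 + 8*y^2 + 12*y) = (y + 2)/y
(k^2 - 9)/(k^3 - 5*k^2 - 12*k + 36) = (k - 3)/(k^2 - 8*k + 12)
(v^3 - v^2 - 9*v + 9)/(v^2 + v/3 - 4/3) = 3*(v^2 - 9)/(3*v + 4)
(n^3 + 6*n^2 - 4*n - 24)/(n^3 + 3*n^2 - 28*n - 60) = (n - 2)/(n - 5)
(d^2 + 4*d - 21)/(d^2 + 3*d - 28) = (d - 3)/(d - 4)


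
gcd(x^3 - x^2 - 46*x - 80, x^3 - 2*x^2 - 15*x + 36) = 1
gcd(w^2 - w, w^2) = w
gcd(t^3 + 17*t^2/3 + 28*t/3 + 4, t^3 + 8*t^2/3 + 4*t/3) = t^2 + 8*t/3 + 4/3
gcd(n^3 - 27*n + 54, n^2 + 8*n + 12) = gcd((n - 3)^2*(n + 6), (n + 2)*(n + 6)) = n + 6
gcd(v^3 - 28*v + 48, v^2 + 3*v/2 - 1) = 1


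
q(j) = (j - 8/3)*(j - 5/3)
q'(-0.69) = -5.71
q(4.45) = 4.96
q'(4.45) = 4.57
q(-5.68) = 61.32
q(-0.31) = 5.88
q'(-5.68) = -15.69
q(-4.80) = 48.28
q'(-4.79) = -13.91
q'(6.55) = 8.77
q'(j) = 2*j - 13/3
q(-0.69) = 7.91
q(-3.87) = 36.19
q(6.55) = 18.96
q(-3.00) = 26.44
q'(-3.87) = -12.07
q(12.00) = 96.44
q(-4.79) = 48.15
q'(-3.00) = -10.33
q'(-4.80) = -13.93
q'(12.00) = 19.67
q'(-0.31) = -4.95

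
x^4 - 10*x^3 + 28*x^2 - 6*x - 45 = (x - 5)*(x - 3)^2*(x + 1)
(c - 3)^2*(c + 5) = c^3 - c^2 - 21*c + 45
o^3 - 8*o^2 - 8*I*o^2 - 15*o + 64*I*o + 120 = (o - 8)*(o - 5*I)*(o - 3*I)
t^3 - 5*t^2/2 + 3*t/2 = t*(t - 3/2)*(t - 1)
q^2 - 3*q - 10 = (q - 5)*(q + 2)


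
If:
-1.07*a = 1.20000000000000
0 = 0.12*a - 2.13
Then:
No Solution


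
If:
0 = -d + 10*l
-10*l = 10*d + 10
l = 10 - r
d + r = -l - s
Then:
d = -10/11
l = -1/11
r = 111/11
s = -100/11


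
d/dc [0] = 0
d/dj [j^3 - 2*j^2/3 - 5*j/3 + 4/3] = 3*j^2 - 4*j/3 - 5/3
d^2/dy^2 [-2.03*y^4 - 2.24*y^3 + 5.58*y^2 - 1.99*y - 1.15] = -24.36*y^2 - 13.44*y + 11.16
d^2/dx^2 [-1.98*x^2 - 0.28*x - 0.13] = -3.96000000000000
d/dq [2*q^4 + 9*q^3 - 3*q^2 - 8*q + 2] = 8*q^3 + 27*q^2 - 6*q - 8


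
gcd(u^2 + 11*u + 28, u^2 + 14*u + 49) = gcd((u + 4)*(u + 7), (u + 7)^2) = u + 7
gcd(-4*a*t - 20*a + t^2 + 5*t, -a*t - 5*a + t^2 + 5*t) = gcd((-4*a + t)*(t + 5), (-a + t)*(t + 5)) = t + 5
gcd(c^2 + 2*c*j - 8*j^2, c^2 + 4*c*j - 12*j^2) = c - 2*j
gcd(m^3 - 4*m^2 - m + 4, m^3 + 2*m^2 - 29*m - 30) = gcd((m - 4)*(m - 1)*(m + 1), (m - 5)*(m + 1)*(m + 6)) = m + 1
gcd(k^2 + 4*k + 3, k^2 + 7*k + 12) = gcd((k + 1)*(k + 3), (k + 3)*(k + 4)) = k + 3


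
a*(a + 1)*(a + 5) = a^3 + 6*a^2 + 5*a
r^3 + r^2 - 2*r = r*(r - 1)*(r + 2)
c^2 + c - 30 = (c - 5)*(c + 6)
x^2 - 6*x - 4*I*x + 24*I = (x - 6)*(x - 4*I)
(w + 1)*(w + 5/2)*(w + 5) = w^3 + 17*w^2/2 + 20*w + 25/2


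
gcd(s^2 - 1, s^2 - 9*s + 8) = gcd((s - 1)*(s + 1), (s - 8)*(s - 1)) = s - 1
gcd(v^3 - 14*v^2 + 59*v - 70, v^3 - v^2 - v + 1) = 1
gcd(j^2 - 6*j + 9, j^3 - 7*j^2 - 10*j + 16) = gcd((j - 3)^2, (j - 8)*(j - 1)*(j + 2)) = 1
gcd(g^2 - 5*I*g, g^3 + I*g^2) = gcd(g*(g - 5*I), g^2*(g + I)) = g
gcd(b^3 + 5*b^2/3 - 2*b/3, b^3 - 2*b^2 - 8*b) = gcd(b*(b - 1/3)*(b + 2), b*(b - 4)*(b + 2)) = b^2 + 2*b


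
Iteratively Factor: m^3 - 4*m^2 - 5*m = (m - 5)*(m^2 + m) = (m - 5)*(m + 1)*(m)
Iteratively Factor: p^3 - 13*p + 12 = (p + 4)*(p^2 - 4*p + 3) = (p - 3)*(p + 4)*(p - 1)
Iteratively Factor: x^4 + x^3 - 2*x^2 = (x)*(x^3 + x^2 - 2*x) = x*(x - 1)*(x^2 + 2*x) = x*(x - 1)*(x + 2)*(x)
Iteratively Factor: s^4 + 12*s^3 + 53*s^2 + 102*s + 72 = (s + 2)*(s^3 + 10*s^2 + 33*s + 36) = (s + 2)*(s + 3)*(s^2 + 7*s + 12) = (s + 2)*(s + 3)*(s + 4)*(s + 3)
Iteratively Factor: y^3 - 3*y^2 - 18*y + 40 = (y - 5)*(y^2 + 2*y - 8) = (y - 5)*(y + 4)*(y - 2)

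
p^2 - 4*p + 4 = (p - 2)^2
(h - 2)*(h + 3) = h^2 + h - 6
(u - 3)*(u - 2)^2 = u^3 - 7*u^2 + 16*u - 12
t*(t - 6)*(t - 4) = t^3 - 10*t^2 + 24*t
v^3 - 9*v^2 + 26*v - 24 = (v - 4)*(v - 3)*(v - 2)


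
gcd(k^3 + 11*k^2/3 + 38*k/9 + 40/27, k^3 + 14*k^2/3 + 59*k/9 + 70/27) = k^2 + 7*k/3 + 10/9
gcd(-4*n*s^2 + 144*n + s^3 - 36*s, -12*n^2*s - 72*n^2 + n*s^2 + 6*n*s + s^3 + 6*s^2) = s + 6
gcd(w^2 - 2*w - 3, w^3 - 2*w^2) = 1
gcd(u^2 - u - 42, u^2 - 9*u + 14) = u - 7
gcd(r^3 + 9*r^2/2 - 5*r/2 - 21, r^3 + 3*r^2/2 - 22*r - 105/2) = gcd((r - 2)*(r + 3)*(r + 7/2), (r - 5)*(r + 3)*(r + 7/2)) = r^2 + 13*r/2 + 21/2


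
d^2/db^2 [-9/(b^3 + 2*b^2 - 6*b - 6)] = 18*((3*b + 2)*(b^3 + 2*b^2 - 6*b - 6) - (3*b^2 + 4*b - 6)^2)/(b^3 + 2*b^2 - 6*b - 6)^3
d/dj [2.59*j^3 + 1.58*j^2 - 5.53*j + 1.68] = 7.77*j^2 + 3.16*j - 5.53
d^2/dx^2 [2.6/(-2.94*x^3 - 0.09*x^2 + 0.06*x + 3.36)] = ((45.864*x + 0.468)*(2.94*x^3 + 0.09*x^2 - 0.06*x - 3.36) - 2.6*(8.82*x^2 + 0.18*x - 0.06)*(17.64*x^2 + 0.36*x - 0.12))/(2.94*x^3 + 0.09*x^2 - 0.06*x - 3.36)^3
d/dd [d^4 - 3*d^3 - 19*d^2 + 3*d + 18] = 4*d^3 - 9*d^2 - 38*d + 3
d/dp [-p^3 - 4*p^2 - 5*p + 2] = -3*p^2 - 8*p - 5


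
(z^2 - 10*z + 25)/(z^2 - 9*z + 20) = (z - 5)/(z - 4)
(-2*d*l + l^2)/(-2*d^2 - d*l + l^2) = l/(d + l)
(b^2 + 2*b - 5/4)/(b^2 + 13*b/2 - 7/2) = (b + 5/2)/(b + 7)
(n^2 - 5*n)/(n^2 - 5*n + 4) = n*(n - 5)/(n^2 - 5*n + 4)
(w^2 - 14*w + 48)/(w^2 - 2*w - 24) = (w - 8)/(w + 4)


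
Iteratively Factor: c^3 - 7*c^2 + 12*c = (c)*(c^2 - 7*c + 12) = c*(c - 4)*(c - 3)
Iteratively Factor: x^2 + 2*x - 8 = (x + 4)*(x - 2)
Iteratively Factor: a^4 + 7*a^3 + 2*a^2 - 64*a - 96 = (a + 4)*(a^3 + 3*a^2 - 10*a - 24) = (a + 4)^2*(a^2 - a - 6) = (a - 3)*(a + 4)^2*(a + 2)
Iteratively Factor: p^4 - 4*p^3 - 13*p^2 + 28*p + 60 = (p - 5)*(p^3 + p^2 - 8*p - 12) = (p - 5)*(p + 2)*(p^2 - p - 6) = (p - 5)*(p + 2)^2*(p - 3)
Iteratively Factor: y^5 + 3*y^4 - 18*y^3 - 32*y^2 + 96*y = (y - 3)*(y^4 + 6*y^3 - 32*y) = (y - 3)*(y + 4)*(y^3 + 2*y^2 - 8*y) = y*(y - 3)*(y + 4)*(y^2 + 2*y - 8) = y*(y - 3)*(y - 2)*(y + 4)*(y + 4)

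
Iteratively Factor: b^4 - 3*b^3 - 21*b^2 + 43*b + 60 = (b - 5)*(b^3 + 2*b^2 - 11*b - 12) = (b - 5)*(b + 4)*(b^2 - 2*b - 3) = (b - 5)*(b + 1)*(b + 4)*(b - 3)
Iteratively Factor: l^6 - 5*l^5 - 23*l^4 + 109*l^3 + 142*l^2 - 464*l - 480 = (l + 4)*(l^5 - 9*l^4 + 13*l^3 + 57*l^2 - 86*l - 120) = (l - 5)*(l + 4)*(l^4 - 4*l^3 - 7*l^2 + 22*l + 24) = (l - 5)*(l - 3)*(l + 4)*(l^3 - l^2 - 10*l - 8) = (l - 5)*(l - 3)*(l + 2)*(l + 4)*(l^2 - 3*l - 4) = (l - 5)*(l - 4)*(l - 3)*(l + 2)*(l + 4)*(l + 1)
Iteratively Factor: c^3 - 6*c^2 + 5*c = (c - 5)*(c^2 - c) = c*(c - 5)*(c - 1)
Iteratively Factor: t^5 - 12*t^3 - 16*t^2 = (t - 4)*(t^4 + 4*t^3 + 4*t^2) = (t - 4)*(t + 2)*(t^3 + 2*t^2) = t*(t - 4)*(t + 2)*(t^2 + 2*t) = t^2*(t - 4)*(t + 2)*(t + 2)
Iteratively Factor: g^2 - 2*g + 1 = (g - 1)*(g - 1)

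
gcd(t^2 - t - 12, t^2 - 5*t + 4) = t - 4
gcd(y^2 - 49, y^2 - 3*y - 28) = y - 7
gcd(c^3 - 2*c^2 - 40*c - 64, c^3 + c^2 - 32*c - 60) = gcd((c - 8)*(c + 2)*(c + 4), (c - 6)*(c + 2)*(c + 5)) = c + 2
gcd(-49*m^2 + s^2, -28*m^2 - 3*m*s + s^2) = -7*m + s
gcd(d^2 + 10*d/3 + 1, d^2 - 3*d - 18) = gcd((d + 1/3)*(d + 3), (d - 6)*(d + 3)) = d + 3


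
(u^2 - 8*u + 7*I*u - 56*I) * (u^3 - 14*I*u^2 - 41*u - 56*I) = u^5 - 8*u^4 - 7*I*u^4 + 57*u^3 + 56*I*u^3 - 456*u^2 - 343*I*u^2 + 392*u + 2744*I*u - 3136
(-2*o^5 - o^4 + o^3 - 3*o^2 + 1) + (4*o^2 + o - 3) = -2*o^5 - o^4 + o^3 + o^2 + o - 2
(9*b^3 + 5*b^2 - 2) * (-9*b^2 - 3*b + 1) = -81*b^5 - 72*b^4 - 6*b^3 + 23*b^2 + 6*b - 2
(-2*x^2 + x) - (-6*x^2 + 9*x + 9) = 4*x^2 - 8*x - 9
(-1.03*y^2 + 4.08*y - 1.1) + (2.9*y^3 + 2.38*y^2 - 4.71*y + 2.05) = 2.9*y^3 + 1.35*y^2 - 0.63*y + 0.95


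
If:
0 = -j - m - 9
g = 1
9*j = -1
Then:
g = 1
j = -1/9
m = -80/9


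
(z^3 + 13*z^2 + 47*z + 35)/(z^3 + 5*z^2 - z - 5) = (z + 7)/(z - 1)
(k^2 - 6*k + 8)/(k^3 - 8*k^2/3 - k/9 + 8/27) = 27*(k^2 - 6*k + 8)/(27*k^3 - 72*k^2 - 3*k + 8)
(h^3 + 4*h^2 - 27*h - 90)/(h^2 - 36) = (h^2 - 2*h - 15)/(h - 6)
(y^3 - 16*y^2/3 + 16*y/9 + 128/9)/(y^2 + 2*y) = (9*y^3 - 48*y^2 + 16*y + 128)/(9*y*(y + 2))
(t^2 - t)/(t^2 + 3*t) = (t - 1)/(t + 3)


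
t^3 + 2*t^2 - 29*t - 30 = (t - 5)*(t + 1)*(t + 6)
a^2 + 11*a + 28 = (a + 4)*(a + 7)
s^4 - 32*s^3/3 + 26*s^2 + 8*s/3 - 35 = (s - 7)*(s - 3)*(s - 5/3)*(s + 1)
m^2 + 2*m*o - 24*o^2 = (m - 4*o)*(m + 6*o)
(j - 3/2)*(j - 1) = j^2 - 5*j/2 + 3/2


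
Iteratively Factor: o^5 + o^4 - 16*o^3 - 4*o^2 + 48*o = (o - 3)*(o^4 + 4*o^3 - 4*o^2 - 16*o) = o*(o - 3)*(o^3 + 4*o^2 - 4*o - 16) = o*(o - 3)*(o + 2)*(o^2 + 2*o - 8) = o*(o - 3)*(o + 2)*(o + 4)*(o - 2)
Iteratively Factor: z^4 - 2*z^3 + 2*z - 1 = (z + 1)*(z^3 - 3*z^2 + 3*z - 1) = (z - 1)*(z + 1)*(z^2 - 2*z + 1) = (z - 1)^2*(z + 1)*(z - 1)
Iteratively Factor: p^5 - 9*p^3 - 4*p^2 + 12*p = (p + 2)*(p^4 - 2*p^3 - 5*p^2 + 6*p) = (p - 3)*(p + 2)*(p^3 + p^2 - 2*p) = (p - 3)*(p - 1)*(p + 2)*(p^2 + 2*p) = (p - 3)*(p - 1)*(p + 2)^2*(p)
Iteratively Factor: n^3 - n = (n + 1)*(n^2 - n) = n*(n + 1)*(n - 1)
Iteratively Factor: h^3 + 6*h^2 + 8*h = (h + 4)*(h^2 + 2*h) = (h + 2)*(h + 4)*(h)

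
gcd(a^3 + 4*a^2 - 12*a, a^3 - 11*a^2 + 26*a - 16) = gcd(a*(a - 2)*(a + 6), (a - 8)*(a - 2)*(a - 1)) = a - 2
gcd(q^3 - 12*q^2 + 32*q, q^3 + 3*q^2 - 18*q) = q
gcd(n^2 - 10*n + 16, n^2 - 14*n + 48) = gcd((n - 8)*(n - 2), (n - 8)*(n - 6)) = n - 8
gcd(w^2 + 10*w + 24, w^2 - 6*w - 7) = 1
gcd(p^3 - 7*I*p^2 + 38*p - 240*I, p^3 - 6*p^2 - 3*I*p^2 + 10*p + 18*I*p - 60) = p - 5*I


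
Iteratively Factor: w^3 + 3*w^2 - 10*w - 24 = (w + 2)*(w^2 + w - 12) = (w + 2)*(w + 4)*(w - 3)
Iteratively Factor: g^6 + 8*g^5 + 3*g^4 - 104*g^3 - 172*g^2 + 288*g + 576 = (g - 2)*(g^5 + 10*g^4 + 23*g^3 - 58*g^2 - 288*g - 288) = (g - 3)*(g - 2)*(g^4 + 13*g^3 + 62*g^2 + 128*g + 96) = (g - 3)*(g - 2)*(g + 3)*(g^3 + 10*g^2 + 32*g + 32) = (g - 3)*(g - 2)*(g + 3)*(g + 4)*(g^2 + 6*g + 8) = (g - 3)*(g - 2)*(g + 2)*(g + 3)*(g + 4)*(g + 4)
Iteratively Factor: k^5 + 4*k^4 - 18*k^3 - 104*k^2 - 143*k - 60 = (k + 4)*(k^4 - 18*k^2 - 32*k - 15) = (k + 3)*(k + 4)*(k^3 - 3*k^2 - 9*k - 5) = (k + 1)*(k + 3)*(k + 4)*(k^2 - 4*k - 5) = (k - 5)*(k + 1)*(k + 3)*(k + 4)*(k + 1)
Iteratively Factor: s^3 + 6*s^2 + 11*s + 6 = (s + 3)*(s^2 + 3*s + 2) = (s + 2)*(s + 3)*(s + 1)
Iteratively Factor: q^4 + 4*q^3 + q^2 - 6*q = (q)*(q^3 + 4*q^2 + q - 6) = q*(q - 1)*(q^2 + 5*q + 6) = q*(q - 1)*(q + 3)*(q + 2)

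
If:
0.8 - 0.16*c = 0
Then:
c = 5.00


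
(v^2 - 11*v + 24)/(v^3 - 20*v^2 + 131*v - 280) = (v - 3)/(v^2 - 12*v + 35)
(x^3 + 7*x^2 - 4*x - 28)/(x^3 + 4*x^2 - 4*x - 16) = (x + 7)/(x + 4)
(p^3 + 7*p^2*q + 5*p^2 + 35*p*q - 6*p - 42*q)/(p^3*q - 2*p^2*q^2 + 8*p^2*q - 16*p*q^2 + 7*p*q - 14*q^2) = (p^3 + 7*p^2*q + 5*p^2 + 35*p*q - 6*p - 42*q)/(q*(p^3 - 2*p^2*q + 8*p^2 - 16*p*q + 7*p - 14*q))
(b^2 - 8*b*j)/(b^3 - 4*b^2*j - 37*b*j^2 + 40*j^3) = b/(b^2 + 4*b*j - 5*j^2)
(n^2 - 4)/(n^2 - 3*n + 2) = (n + 2)/(n - 1)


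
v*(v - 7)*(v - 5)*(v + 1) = v^4 - 11*v^3 + 23*v^2 + 35*v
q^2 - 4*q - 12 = (q - 6)*(q + 2)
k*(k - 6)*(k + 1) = k^3 - 5*k^2 - 6*k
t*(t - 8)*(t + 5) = t^3 - 3*t^2 - 40*t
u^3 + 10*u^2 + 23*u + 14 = (u + 1)*(u + 2)*(u + 7)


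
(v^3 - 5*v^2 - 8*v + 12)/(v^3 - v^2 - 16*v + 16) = (v^2 - 4*v - 12)/(v^2 - 16)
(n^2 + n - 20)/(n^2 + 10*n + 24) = (n^2 + n - 20)/(n^2 + 10*n + 24)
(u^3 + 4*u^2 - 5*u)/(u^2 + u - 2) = u*(u + 5)/(u + 2)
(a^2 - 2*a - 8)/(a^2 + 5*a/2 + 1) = 2*(a - 4)/(2*a + 1)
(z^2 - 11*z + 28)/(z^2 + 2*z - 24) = (z - 7)/(z + 6)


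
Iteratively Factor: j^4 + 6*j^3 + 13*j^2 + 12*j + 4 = (j + 2)*(j^3 + 4*j^2 + 5*j + 2) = (j + 1)*(j + 2)*(j^2 + 3*j + 2) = (j + 1)^2*(j + 2)*(j + 2)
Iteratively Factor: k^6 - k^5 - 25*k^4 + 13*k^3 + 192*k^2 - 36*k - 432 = (k + 2)*(k^5 - 3*k^4 - 19*k^3 + 51*k^2 + 90*k - 216) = (k - 2)*(k + 2)*(k^4 - k^3 - 21*k^2 + 9*k + 108) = (k - 2)*(k + 2)*(k + 3)*(k^3 - 4*k^2 - 9*k + 36) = (k - 3)*(k - 2)*(k + 2)*(k + 3)*(k^2 - k - 12) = (k - 3)*(k - 2)*(k + 2)*(k + 3)^2*(k - 4)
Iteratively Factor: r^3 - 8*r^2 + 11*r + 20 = (r - 5)*(r^2 - 3*r - 4) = (r - 5)*(r + 1)*(r - 4)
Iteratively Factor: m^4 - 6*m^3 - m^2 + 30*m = (m + 2)*(m^3 - 8*m^2 + 15*m) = m*(m + 2)*(m^2 - 8*m + 15) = m*(m - 3)*(m + 2)*(m - 5)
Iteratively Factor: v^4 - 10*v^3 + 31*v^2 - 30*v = (v - 2)*(v^3 - 8*v^2 + 15*v) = (v - 3)*(v - 2)*(v^2 - 5*v) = v*(v - 3)*(v - 2)*(v - 5)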